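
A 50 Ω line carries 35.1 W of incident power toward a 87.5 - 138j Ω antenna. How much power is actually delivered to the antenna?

P_delivered ≈ 16.2 W

|Γ| = |(37.5 − j138)/(137.5 − j138)| = 0.734
|Γ|² = 0.539
P_refl = |Γ|²·P_inc = 18.9 W, P_del = (1 − |Γ|²)·P_inc = 16.2 W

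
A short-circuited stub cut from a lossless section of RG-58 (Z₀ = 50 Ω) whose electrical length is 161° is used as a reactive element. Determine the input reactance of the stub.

X_in ≈ -17.2 Ω (capacitive)

tan(βl) = -0.344
For a short-circuited stub, Z_in = jZ_0·tan(βl)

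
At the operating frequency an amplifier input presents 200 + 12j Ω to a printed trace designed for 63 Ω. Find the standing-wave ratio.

Γ = (Z_L − Z_0)/(Z_L + Z_0) = (137 + j12)/(263 + j12)
|Γ| = 138/263 = 0.522
VSWR = (1 + |Γ|)/(1 − |Γ|) = 1.52/0.478

VSWR ≈ 3.19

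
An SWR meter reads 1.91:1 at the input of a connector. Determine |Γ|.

|Γ| ≈ 0.313

|Γ| = (S − 1)/(S + 1) = (1.91 − 1)/(1.91 + 1) = 0.91/2.91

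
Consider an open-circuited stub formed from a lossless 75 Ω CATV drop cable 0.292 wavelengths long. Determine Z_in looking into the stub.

βl = 2π × 0.292 = 105°
tan(βl) = -3.7
For an open-circuited stub, Z_in = −jZ_0·cot(βl) = −jZ_0/tan(βl)

Z_in ≈ +j20.3 Ω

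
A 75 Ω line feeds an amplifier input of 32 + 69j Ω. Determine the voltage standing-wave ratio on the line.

VSWR ≈ 4.53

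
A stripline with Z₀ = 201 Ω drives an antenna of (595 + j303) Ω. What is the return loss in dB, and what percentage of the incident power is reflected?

Γ = (394 + j303)/(796 + j303), |Γ| = 0.584
RL = −20·log₁₀(0.584) = 4.68 dB
P_refl/P_inc = |Γ|² = 0.341

RL ≈ 4.68 dB; 34.1% of incident power reflected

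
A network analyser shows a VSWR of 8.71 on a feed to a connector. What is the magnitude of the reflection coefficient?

|Γ| = (S − 1)/(S + 1) = (8.71 − 1)/(8.71 + 1) = 7.71/9.71

|Γ| ≈ 0.794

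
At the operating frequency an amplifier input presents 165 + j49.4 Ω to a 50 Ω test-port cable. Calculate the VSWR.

VSWR ≈ 3.62

Γ = (Z_L − Z_0)/(Z_L + Z_0) = (115 + j49.4)/(215 + j49.4)
|Γ| = 125/221 = 0.567
VSWR = (1 + |Γ|)/(1 − |Γ|) = 1.57/0.433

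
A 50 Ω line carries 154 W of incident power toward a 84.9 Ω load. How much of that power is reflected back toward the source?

Γ = (84.9 − 50)/(84.9 + 50) = 0.259
|Γ|² = 0.0669
P_refl = |Γ|²·P_inc = 10.3 W, P_del = (1 − |Γ|²)·P_inc = 144 W

P_reflected ≈ 10.3 W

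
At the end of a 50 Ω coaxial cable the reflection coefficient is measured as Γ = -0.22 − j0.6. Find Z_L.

Z_L = Z_0·(1 + Γ)/(1 − Γ) = 50·(0.78 − j0.6)/(1.22 + j0.6)

Z_L ≈ 16 − j32.5 Ω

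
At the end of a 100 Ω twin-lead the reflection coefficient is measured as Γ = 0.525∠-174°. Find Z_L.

Z_L = Z_0·(1 + Γ)/(1 − Γ) = 100·(0.478 − j0.0549)/(1.52 + j0.0549)

Z_L ≈ 31.2 − j4.73 Ω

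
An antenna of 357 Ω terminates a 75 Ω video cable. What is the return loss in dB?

RL ≈ 3.7 dB

Γ = (357 − 75)/(357 + 75) = 0.653
RL = −20·log₁₀|Γ| = −20·log₁₀(0.653)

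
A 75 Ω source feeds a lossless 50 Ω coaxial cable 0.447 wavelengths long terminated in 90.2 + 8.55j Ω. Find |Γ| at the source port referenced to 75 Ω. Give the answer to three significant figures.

βl = 2π × 0.447 = 161°
tan(βl) = -0.346
Z_in = Z_0·(Z_L + jZ_0·tanβl)/(Z_0 + jZ_L·tanβl) = 66.8 + j31.1 Ω
Γ_s = (Z_in − Z_s)/(Z_in + Z_s) = (-8.17 + j31.1)/(142 + j31.1), |Γ_s| = 0.222

|Γ| ≈ 0.222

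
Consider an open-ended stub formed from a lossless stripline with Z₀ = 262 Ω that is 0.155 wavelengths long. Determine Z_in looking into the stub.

Z_in ≈ −j178 Ω

βl = 2π × 0.155 = 55.8°
tan(βl) = 1.47
For an open-ended stub, Z_in = −jZ_0·cot(βl) = −jZ_0/tan(βl)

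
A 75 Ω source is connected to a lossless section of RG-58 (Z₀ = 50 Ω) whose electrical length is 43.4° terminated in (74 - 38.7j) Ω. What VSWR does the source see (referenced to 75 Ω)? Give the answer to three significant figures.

VSWR ≈ 2.83

tan(βl) = 0.946
Z_in = Z_0·(Z_L + jZ_0·tanβl)/(Z_0 + jZ_L·tanβl) = 28.3 − j17.9 Ω
Γ_s = (Z_in − Z_s)/(Z_in + Z_s) = (-46.7 − j17.9)/(103 − j17.9), |Γ_s| = 0.477
VSWR = (1 + |Γ_s|)/(1 − |Γ_s|)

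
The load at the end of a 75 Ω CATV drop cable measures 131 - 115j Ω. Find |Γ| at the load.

Γ = (Z_L − Z_0)/(Z_L + Z_0) = (56 − j115)/(206 − j115)
|Γ| = 128/236

|Γ| ≈ 0.542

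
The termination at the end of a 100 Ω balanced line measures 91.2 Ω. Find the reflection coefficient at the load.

Γ = (Z_L − Z_0)/(Z_L + Z_0) = (91.2 − 100)/(91.2 + 100) = -8.8/191.2

Γ = -0.046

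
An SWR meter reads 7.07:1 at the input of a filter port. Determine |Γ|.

|Γ| = (S − 1)/(S + 1) = (7.07 − 1)/(7.07 + 1) = 6.07/8.07

|Γ| ≈ 0.752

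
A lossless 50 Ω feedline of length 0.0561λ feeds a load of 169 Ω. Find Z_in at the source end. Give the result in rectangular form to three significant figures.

Z_in ≈ 75.4 − j75.3 Ω

βl = 2π × 0.0561 = 20.2°
tan(βl) = tan(20.2°) = 0.368
Z_in = Z_0·(Z_L + jZ_0·tanβl)/(Z_0 + jZ_L·tanβl)
     = 50·(169 + j18.4)/(50 + j62.2)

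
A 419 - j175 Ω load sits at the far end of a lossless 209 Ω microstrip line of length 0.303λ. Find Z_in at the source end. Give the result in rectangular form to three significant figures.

βl = 2π × 0.303 = 109°
tan(βl) = tan(109°) = -2.89
Z_in = Z_0·(Z_L + jZ_0·tanβl)/(Z_0 + jZ_L·tanβl)
     = 209·(419 − j779)/(-297 − j1210)

Z_in ≈ 110 + j99.3 Ω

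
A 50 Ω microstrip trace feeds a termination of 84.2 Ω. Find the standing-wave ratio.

VSWR ≈ 1.68

Γ = (84.2 − 50)/(84.2 + 50) = 0.255
VSWR = (1 + 0.255)/(1 − 0.255)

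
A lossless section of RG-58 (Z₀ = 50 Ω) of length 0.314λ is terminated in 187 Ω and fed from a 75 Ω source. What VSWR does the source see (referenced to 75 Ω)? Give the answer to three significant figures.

VSWR ≈ 5.15

βl = 2π × 0.314 = 113°
tan(βl) = -2.35
Z_in = Z_0·(Z_L + jZ_0·tanβl)/(Z_0 + jZ_L·tanβl) = 15.6 + j19.5 Ω
Γ_s = (Z_in − Z_s)/(Z_in + Z_s) = (-59.4 + j19.5)/(90.6 + j19.5), |Γ_s| = 0.675
VSWR = (1 + |Γ_s|)/(1 − |Γ_s|)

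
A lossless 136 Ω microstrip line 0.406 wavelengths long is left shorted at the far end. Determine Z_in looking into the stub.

Z_in ≈ −j91.2 Ω

βl = 2π × 0.406 = 146°
tan(βl) = -0.67
For a shorted stub, Z_in = jZ_0·tan(βl)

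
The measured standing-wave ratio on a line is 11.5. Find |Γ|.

|Γ| = (S − 1)/(S + 1) = (11.5 − 1)/(11.5 + 1) = 10.5/12.5

|Γ| ≈ 0.84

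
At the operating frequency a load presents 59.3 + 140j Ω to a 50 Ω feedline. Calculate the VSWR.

Γ = (Z_L − Z_0)/(Z_L + Z_0) = (9.3 + j140)/(109.3 + j140)
|Γ| = 140/178 = 0.79
VSWR = (1 + |Γ|)/(1 − |Γ|) = 1.79/0.21

VSWR ≈ 8.52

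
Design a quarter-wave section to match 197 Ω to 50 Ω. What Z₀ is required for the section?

Z_qwt = √(Z_0·R_L) = √(50 × 197) = √9850

Z_qwt ≈ 99.2 Ω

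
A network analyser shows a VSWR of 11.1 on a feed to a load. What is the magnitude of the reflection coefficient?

|Γ| ≈ 0.835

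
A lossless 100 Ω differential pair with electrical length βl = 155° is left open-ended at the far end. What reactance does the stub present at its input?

X_in ≈ 214 Ω (inductive)

tan(βl) = -0.466
For an open-ended stub, Z_in = −jZ_0·cot(βl) = −jZ_0/tan(βl)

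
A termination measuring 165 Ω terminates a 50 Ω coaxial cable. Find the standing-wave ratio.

Γ = (165 − 50)/(165 + 50) = 0.535
VSWR = (1 + 0.535)/(1 − 0.535)

VSWR ≈ 3.3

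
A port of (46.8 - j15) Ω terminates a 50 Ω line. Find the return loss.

RL ≈ 16.1 dB

Γ = (-3.2 − j15)/(96.8 − j15), |Γ| = 0.157
RL = −20·log₁₀|Γ| = −20·log₁₀(0.157)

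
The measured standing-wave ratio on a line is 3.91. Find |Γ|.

|Γ| ≈ 0.593

|Γ| = (S − 1)/(S + 1) = (3.91 − 1)/(3.91 + 1) = 2.91/4.91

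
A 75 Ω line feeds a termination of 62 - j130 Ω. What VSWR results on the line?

VSWR ≈ 5.49

Γ = (Z_L − Z_0)/(Z_L + Z_0) = (-13 − j130)/(137 − j130)
|Γ| = 131/189 = 0.692
VSWR = (1 + |Γ|)/(1 − |Γ|) = 1.69/0.308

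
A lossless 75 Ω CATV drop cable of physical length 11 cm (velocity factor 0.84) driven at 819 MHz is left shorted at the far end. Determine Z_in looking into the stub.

λ = v/f = 0.84·c / 819 MHz = 0.308 m
βl = 2π·l/λ = 2π × 0.357 = 129°
tan(βl) = -1.25
For a shorted stub, Z_in = jZ_0·tan(βl)

Z_in ≈ −j93.6 Ω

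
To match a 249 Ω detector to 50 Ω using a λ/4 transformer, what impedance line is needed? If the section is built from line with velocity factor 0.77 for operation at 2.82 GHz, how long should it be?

Z_qwt ≈ 112 Ω; length ≈ 2.05 cm

Z_qwt = √(Z_0·R_L) = √(50 × 249) = √12450
λ = 0.77·c/f = 0.0819 m, so l = λ/4 = 0.0205 m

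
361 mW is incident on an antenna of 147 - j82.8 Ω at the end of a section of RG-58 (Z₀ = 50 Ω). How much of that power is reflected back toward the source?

|Γ| = |(97 − j82.8)/(197 − j82.8)| = 0.597
|Γ|² = 0.356
P_refl = |Γ|²·P_inc = 129 mW, P_del = (1 − |Γ|²)·P_inc = 232 mW

P_reflected ≈ 129 mW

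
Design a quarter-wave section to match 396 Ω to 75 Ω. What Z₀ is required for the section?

Z_qwt = √(Z_0·R_L) = √(75 × 396) = √29700

Z_qwt ≈ 172 Ω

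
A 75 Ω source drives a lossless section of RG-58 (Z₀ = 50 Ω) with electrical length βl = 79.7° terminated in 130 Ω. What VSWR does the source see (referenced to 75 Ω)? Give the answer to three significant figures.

VSWR ≈ 3.84

tan(βl) = 5.5
Z_in = Z_0·(Z_L + jZ_0·tanβl)/(Z_0 + jZ_L·tanβl) = 19.8 − j7.7 Ω
Γ_s = (Z_in − Z_s)/(Z_in + Z_s) = (-55.2 − j7.7)/(94.8 − j7.7), |Γ_s| = 0.586
VSWR = (1 + |Γ_s|)/(1 − |Γ_s|)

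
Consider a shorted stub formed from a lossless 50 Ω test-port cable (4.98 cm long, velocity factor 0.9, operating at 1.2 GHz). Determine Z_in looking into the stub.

Z_in ≈ +j275 Ω

λ = v/f = 0.9·c / 1.2 GHz = 0.225 m
βl = 2π·l/λ = 2π × 0.221 = 79.7°
tan(βl) = 5.49
For a shorted stub, Z_in = jZ_0·tan(βl)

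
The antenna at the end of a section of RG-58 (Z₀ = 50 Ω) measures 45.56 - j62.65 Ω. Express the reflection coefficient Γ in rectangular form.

Γ = (Z_L − Z_0)/(Z_L + Z_0) = (-4.44 − j62.65)/(95.56 − j62.65)

Γ ≈ 0.268 − j0.48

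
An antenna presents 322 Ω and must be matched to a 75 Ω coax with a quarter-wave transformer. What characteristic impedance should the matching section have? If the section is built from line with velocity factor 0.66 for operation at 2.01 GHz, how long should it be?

Z_qwt ≈ 155 Ω; length ≈ 2.46 cm

Z_qwt = √(Z_0·R_L) = √(75 × 322) = √24150
λ = 0.66·c/f = 0.0985 m, so l = λ/4 = 0.0246 m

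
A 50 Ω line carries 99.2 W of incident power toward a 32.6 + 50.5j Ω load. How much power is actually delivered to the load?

|Γ| = |(-17.4 + j50.5)/(82.6 + j50.5)| = 0.552
|Γ|² = 0.304
P_refl = |Γ|²·P_inc = 30.2 W, P_del = (1 − |Γ|²)·P_inc = 69 W

P_delivered ≈ 69 W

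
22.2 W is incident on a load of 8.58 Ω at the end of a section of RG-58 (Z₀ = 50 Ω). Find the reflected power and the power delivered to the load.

P_reflected ≈ 11.1 W; P_delivered ≈ 11.1 W

Γ = (8.58 − 50)/(8.58 + 50) = -0.707
|Γ|² = 0.5
P_refl = |Γ|²·P_inc = 11.1 W, P_del = (1 − |Γ|²)·P_inc = 11.1 W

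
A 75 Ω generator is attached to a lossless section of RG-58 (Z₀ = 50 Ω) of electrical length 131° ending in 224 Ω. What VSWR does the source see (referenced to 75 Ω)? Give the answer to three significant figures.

VSWR ≈ 5.15

tan(βl) = -1.15
Z_in = Z_0·(Z_L + jZ_0·tanβl)/(Z_0 + jZ_L·tanβl) = 18.9 + j39.8 Ω
Γ_s = (Z_in − Z_s)/(Z_in + Z_s) = (-56.1 + j39.8)/(93.9 + j39.8), |Γ_s| = 0.675
VSWR = (1 + |Γ_s|)/(1 − |Γ_s|)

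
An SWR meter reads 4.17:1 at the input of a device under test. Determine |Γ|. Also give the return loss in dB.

|Γ| = (S − 1)/(S + 1) = (4.17 − 1)/(4.17 + 1) = 3.17/5.17
RL = −20·log₁₀|Γ| = −20·log₁₀(0.613)

|Γ| ≈ 0.613; return loss ≈ 4.25 dB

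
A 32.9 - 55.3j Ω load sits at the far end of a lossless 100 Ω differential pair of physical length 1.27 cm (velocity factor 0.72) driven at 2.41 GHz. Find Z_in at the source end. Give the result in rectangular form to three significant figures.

Z_in ≈ 27.7 + j33.8 Ω

λ = v/f = 0.72·c / 2.41 GHz = 0.0896 m
βl = 2π·l/λ = 2π × 0.142 = 51°
tan(βl) = tan(51°) = 1.24
Z_in = Z_0·(Z_L + jZ_0·tanβl)/(Z_0 + jZ_L·tanβl)
     = 100·(32.9 + j68.2)/(168 + j40.6)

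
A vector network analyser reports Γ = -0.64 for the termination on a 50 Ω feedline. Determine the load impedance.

Z_L ≈ 11 Ω

Z_L = Z_0·(1 + Γ)/(1 − Γ) = 50·(0.36)/(1.64)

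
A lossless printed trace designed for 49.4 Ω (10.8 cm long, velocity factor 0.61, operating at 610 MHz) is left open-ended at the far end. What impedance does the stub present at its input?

Z_in ≈ +j40.9 Ω

λ = v/f = 0.61·c / 610 MHz = 0.3 m
βl = 2π·l/λ = 2π × 0.36 = 130°
tan(βl) = -1.21
For an open-ended stub, Z_in = −jZ_0·cot(βl) = −jZ_0/tan(βl)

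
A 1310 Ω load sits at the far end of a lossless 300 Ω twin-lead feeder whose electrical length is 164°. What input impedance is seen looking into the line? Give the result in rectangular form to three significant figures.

tan(βl) = tan(164°) = -0.287
Z_in = Z_0·(Z_L + jZ_0·tanβl)/(Z_0 + jZ_L·tanβl)
     = 300·(1310 − j86)/(300 − j376)

Z_in ≈ 552 + j605 Ω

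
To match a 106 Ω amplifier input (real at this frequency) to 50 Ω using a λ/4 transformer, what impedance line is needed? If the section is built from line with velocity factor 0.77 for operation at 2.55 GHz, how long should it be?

Z_qwt ≈ 72.8 Ω; length ≈ 2.26 cm

Z_qwt = √(Z_0·R_L) = √(50 × 106) = √5300
λ = 0.77·c/f = 0.0906 m, so l = λ/4 = 0.0226 m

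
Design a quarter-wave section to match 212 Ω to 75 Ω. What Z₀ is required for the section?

Z_qwt = √(Z_0·R_L) = √(75 × 212) = √15900

Z_qwt ≈ 126 Ω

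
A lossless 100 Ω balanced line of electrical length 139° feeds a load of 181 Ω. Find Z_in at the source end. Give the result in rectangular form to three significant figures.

tan(βl) = tan(139°) = -0.869
Z_in = Z_0·(Z_L + jZ_0·tanβl)/(Z_0 + jZ_L·tanβl)
     = 100·(181 − j86.9)/(100 − j157)

Z_in ≈ 91.4 + j56.9 Ω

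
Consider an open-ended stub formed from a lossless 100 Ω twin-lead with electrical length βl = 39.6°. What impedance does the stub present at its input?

Z_in ≈ −j121 Ω

tan(βl) = 0.827
For an open-ended stub, Z_in = −jZ_0·cot(βl) = −jZ_0/tan(βl)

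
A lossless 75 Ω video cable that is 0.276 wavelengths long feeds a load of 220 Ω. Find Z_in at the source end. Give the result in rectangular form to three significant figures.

Z_in ≈ 26.2 + j10.9 Ω

βl = 2π × 0.276 = 99.4°
tan(βl) = tan(99.4°) = -6.07
Z_in = Z_0·(Z_L + jZ_0·tanβl)/(Z_0 + jZ_L·tanβl)
     = 75·(220 − j455)/(75 − j1330)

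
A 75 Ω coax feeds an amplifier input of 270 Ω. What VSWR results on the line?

Γ = (270 − 75)/(270 + 75) = 0.565
VSWR = (1 + 0.565)/(1 − 0.565)

VSWR ≈ 3.6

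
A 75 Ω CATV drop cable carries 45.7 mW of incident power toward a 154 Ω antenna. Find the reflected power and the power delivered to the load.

P_reflected ≈ 5.44 mW; P_delivered ≈ 40.3 mW

Γ = (154 − 75)/(154 + 75) = 0.345
|Γ|² = 0.119
P_refl = |Γ|²·P_inc = 5.44 mW, P_del = (1 − |Γ|²)·P_inc = 40.3 mW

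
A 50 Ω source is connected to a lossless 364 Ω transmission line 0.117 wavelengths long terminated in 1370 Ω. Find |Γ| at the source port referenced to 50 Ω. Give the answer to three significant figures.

βl = 2π × 0.117 = 42.1°
tan(βl) = 0.904
Z_in = Z_0·(Z_L + jZ_0·tanβl)/(Z_0 + jZ_L·tanβl) = 198 − j344 Ω
Γ_s = (Z_in − Z_s)/(Z_in + Z_s) = (148 − j344)/(248 − j344), |Γ_s| = 0.883

|Γ| ≈ 0.883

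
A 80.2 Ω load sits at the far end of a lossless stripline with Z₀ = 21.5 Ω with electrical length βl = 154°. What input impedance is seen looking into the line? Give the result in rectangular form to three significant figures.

tan(βl) = tan(154°) = -0.488
Z_in = Z_0·(Z_L + jZ_0·tanβl)/(Z_0 + jZ_L·tanβl)
     = 21.5·(80.2 − j10.5)/(21.5 − j39.1)

Z_in ≈ 23 + j31.4 Ω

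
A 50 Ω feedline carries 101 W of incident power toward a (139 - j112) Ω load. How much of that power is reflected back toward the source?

P_reflected ≈ 42.8 W

|Γ| = |(89 − j112)/(189 − j112)| = 0.651
|Γ|² = 0.424
P_refl = |Γ|²·P_inc = 42.8 W, P_del = (1 − |Γ|²)·P_inc = 58.2 W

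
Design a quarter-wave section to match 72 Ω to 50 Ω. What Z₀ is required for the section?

Z_qwt ≈ 60 Ω

Z_qwt = √(Z_0·R_L) = √(50 × 72) = √3600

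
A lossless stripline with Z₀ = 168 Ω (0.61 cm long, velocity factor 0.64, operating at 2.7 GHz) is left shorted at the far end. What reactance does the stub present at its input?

λ = v/f = 0.64·c / 2.7 GHz = 0.0711 m
βl = 2π·l/λ = 2π × 0.0858 = 30.9°
tan(βl) = 0.598
For a shorted stub, Z_in = jZ_0·tan(βl)

X_in ≈ 100 Ω (inductive)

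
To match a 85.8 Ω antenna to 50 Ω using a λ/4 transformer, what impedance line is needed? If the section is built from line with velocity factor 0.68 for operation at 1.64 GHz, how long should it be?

Z_qwt = √(Z_0·R_L) = √(50 × 85.8) = √4290
λ = 0.68·c/f = 0.124 m, so l = λ/4 = 0.0311 m

Z_qwt ≈ 65.5 Ω; length ≈ 3.11 cm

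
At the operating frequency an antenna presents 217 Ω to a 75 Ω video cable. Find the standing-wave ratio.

VSWR ≈ 2.89

Γ = (217 − 75)/(217 + 75) = 0.486
VSWR = (1 + 0.486)/(1 − 0.486)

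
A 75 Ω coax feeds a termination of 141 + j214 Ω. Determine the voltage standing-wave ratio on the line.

Γ = (Z_L − Z_0)/(Z_L + Z_0) = (66 + j214)/(216 + j214)
|Γ| = 224/304 = 0.737
VSWR = (1 + |Γ|)/(1 − |Γ|) = 1.74/0.263

VSWR ≈ 6.59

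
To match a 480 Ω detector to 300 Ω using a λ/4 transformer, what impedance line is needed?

Z_qwt = √(Z_0·R_L) = √(300 × 480) = √144000

Z_qwt ≈ 379 Ω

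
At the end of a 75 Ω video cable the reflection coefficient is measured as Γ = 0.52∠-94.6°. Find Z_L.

Z_L ≈ 40.4 − j57.4 Ω

Z_L = Z_0·(1 + Γ)/(1 − Γ) = 75·(0.958 − j0.518)/(1.04 + j0.518)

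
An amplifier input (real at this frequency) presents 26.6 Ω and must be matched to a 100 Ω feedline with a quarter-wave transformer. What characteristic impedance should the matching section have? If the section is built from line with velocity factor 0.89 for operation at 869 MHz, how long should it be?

Z_qwt ≈ 51.6 Ω; length ≈ 7.68 cm

Z_qwt = √(Z_0·R_L) = √(100 × 26.6) = √2660
λ = 0.89·c/f = 0.307 m, so l = λ/4 = 0.0768 m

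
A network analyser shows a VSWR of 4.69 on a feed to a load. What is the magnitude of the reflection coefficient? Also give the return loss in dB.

|Γ| = (S − 1)/(S + 1) = (4.69 − 1)/(4.69 + 1) = 3.69/5.69
RL = −20·log₁₀|Γ| = −20·log₁₀(0.649)

|Γ| ≈ 0.649; return loss ≈ 3.76 dB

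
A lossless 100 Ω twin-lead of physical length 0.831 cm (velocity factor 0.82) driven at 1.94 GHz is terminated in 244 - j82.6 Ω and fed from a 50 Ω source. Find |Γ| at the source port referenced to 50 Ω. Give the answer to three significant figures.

λ = v/f = 0.82·c / 1.94 GHz = 0.127 m
βl = 2π·l/λ = 2π × 0.0655 = 23.6°
tan(βl) = 0.437
Z_in = Z_0·(Z_L + jZ_0·tanβl)/(Z_0 + jZ_L·tanβl) = 97.3 − j105 Ω
Γ_s = (Z_in − Z_s)/(Z_in + Z_s) = (47.3 − j105)/(147 − j105), |Γ_s| = 0.636

|Γ| ≈ 0.636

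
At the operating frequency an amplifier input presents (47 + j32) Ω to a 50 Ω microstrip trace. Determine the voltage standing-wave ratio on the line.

VSWR ≈ 1.92

Γ = (Z_L − Z_0)/(Z_L + Z_0) = (-3 + j32)/(97 + j32)
|Γ| = 32.1/102 = 0.315
VSWR = (1 + |Γ|)/(1 − |Γ|) = 1.31/0.685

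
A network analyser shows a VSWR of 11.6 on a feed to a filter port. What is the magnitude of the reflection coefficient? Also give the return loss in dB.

|Γ| ≈ 0.841; return loss ≈ 1.5 dB

|Γ| = (S − 1)/(S + 1) = (11.6 − 1)/(11.6 + 1) = 10.6/12.6
RL = −20·log₁₀|Γ| = −20·log₁₀(0.841)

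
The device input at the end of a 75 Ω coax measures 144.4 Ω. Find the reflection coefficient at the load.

Γ = (Z_L − Z_0)/(Z_L + Z_0) = (144.4 − 75)/(144.4 + 75) = 69.4/219.4

Γ = 0.316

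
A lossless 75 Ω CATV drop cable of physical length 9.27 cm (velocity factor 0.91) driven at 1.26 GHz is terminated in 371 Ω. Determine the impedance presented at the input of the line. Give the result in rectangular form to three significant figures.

λ = v/f = 0.91·c / 1.26 GHz = 0.217 m
βl = 2π·l/λ = 2π × 0.428 = 154°
tan(βl) = tan(154°) = -0.487
Z_in = Z_0·(Z_L + jZ_0·tanβl)/(Z_0 + jZ_L·tanβl)
     = 75·(371 − j36.5)/(75 − j181)

Z_in ≈ 67.4 + j126 Ω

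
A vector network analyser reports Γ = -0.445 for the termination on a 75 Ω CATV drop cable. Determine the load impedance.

Z_L ≈ 28.8 Ω

Z_L = Z_0·(1 + Γ)/(1 − Γ) = 75·(0.555)/(1.45)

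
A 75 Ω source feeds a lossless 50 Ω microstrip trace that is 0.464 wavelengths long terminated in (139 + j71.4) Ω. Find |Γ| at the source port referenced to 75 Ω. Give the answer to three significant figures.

|Γ| ≈ 0.481

βl = 2π × 0.464 = 167°
tan(βl) = -0.23
Z_in = Z_0·(Z_L + jZ_0·tanβl)/(Z_0 + jZ_L·tanβl) = 67.3 + j77.5 Ω
Γ_s = (Z_in − Z_s)/(Z_in + Z_s) = (-7.69 + j77.5)/(142 + j77.5), |Γ_s| = 0.481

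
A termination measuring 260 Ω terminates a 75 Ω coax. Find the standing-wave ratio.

VSWR ≈ 3.47

Γ = (260 − 75)/(260 + 75) = 0.552
VSWR = (1 + 0.552)/(1 − 0.552)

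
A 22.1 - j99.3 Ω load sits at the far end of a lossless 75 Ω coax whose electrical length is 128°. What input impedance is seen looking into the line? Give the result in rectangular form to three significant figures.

tan(βl) = tan(128°) = -1.28
Z_in = Z_0·(Z_L + jZ_0·tanβl)/(Z_0 + jZ_L·tanβl)
     = 75·(22.1 − j195)/(-52.1 − j28.3)

Z_in ≈ 93.3 + j230 Ω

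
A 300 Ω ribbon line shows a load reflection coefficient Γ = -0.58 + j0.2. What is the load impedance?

Z_L = Z_0·(1 + Γ)/(1 − Γ) = 300·(0.42 + j0.2)/(1.58 − j0.2)

Z_L ≈ 73.8 + j47.3 Ω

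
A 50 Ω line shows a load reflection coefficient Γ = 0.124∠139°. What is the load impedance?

Z_L = Z_0·(1 + Γ)/(1 − Γ) = 50·(0.906 + j0.0814)/(1.09 − j0.0814)

Z_L ≈ 40.9 + j6.76 Ω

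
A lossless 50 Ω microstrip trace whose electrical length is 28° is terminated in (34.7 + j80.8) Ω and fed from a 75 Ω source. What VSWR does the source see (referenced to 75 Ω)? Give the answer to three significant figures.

tan(βl) = 0.532
Z_in = Z_0·(Z_L + jZ_0·tanβl)/(Z_0 + jZ_L·tanβl) = 285 + j14.8 Ω
Γ_s = (Z_in − Z_s)/(Z_in + Z_s) = (210 + j14.8)/(360 + j14.8), |Γ_s| = 0.585
VSWR = (1 + |Γ_s|)/(1 − |Γ_s|)

VSWR ≈ 3.82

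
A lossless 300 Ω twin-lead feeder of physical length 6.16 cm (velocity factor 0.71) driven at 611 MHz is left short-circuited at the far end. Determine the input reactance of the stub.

X_in ≈ 605 Ω (inductive)

λ = v/f = 0.71·c / 611 MHz = 0.349 m
βl = 2π·l/λ = 2π × 0.177 = 63.6°
tan(βl) = 2.02
For a short-circuited stub, Z_in = jZ_0·tan(βl)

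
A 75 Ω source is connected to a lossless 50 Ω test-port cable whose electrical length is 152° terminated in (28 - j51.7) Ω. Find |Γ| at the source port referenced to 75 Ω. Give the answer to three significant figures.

|Γ| ≈ 0.476

tan(βl) = -0.532
Z_in = Z_0·(Z_L + jZ_0·tanβl)/(Z_0 + jZ_L·tanβl) = 123 − j92.4 Ω
Γ_s = (Z_in − Z_s)/(Z_in + Z_s) = (48.3 − j92.4)/(198 − j92.4), |Γ_s| = 0.476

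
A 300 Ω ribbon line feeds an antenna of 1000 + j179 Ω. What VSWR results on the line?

VSWR ≈ 3.45

Γ = (Z_L − Z_0)/(Z_L + Z_0) = (700 + j179)/(1300 + j179)
|Γ| = 723/1310 = 0.551
VSWR = (1 + |Γ|)/(1 − |Γ|) = 1.55/0.449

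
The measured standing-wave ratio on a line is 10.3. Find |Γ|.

|Γ| ≈ 0.823

|Γ| = (S − 1)/(S + 1) = (10.3 − 1)/(10.3 + 1) = 9.3/11.3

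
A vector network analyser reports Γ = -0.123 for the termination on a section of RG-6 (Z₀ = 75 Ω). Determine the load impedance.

Z_L ≈ 58.6 Ω

Z_L = Z_0·(1 + Γ)/(1 − Γ) = 75·(0.877)/(1.12)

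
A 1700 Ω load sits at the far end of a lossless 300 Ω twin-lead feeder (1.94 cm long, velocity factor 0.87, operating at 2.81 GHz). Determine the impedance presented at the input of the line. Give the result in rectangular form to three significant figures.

λ = v/f = 0.87·c / 2.81 GHz = 0.0929 m
βl = 2π·l/λ = 2π × 0.209 = 75.2°
tan(βl) = tan(75.2°) = 3.78
Z_in = Z_0·(Z_L + jZ_0·tanβl)/(Z_0 + jZ_L·tanβl)
     = 300·(1700 + j1130)/(300 + j6430)

Z_in ≈ 56.5 − j76.7 Ω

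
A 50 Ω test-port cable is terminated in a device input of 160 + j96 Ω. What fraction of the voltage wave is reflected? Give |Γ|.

Γ = (Z_L − Z_0)/(Z_L + Z_0) = (110 + j96)/(210 + j96)
|Γ| = 146/231

|Γ| ≈ 0.632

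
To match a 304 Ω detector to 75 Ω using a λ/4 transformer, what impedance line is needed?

Z_qwt ≈ 151 Ω

Z_qwt = √(Z_0·R_L) = √(75 × 304) = √22800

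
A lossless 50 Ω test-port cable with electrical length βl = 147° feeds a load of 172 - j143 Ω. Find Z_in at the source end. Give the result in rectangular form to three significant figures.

Z_in ≈ 42.7 + j93.4 Ω

tan(βl) = tan(147°) = -0.649
Z_in = Z_0·(Z_L + jZ_0·tanβl)/(Z_0 + jZ_L·tanβl)
     = 50·(172 − j175)/(-42.9 − j112)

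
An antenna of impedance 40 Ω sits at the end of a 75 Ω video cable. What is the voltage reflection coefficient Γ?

Γ = -0.304

Γ = (Z_L − Z_0)/(Z_L + Z_0) = (40 − 75)/(40 + 75) = -35/115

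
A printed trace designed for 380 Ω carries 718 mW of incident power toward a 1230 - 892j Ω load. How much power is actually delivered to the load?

P_delivered ≈ 396 mW

|Γ| = |(850 − j892)/(1610 − j892)| = 0.669
|Γ|² = 0.448
P_refl = |Γ|²·P_inc = 322 mW, P_del = (1 − |Γ|²)·P_inc = 396 mW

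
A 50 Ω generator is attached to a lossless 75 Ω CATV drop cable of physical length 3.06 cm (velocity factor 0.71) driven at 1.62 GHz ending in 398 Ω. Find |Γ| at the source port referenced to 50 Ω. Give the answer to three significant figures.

|Γ| ≈ 0.564

λ = v/f = 0.71·c / 1.62 GHz = 0.131 m
βl = 2π·l/λ = 2π × 0.233 = 83.8°
tan(βl) = 9.18
Z_in = Z_0·(Z_L + jZ_0·tanβl)/(Z_0 + jZ_L·tanβl) = 14.3 − j7.88 Ω
Γ_s = (Z_in − Z_s)/(Z_in + Z_s) = (-35.7 − j7.88)/(64.3 − j7.88), |Γ_s| = 0.564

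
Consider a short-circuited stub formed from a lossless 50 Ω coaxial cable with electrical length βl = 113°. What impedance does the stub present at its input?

Z_in ≈ −j118 Ω

tan(βl) = -2.36
For a short-circuited stub, Z_in = jZ_0·tan(βl)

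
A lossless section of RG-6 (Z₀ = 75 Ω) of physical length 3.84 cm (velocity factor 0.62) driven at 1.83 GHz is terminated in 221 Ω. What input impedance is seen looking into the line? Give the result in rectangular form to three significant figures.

Z_in ≈ 47 + j61.2 Ω

λ = v/f = 0.62·c / 1.83 GHz = 0.102 m
βl = 2π·l/λ = 2π × 0.378 = 136°
tan(βl) = tan(136°) = -0.965
Z_in = Z_0·(Z_L + jZ_0·tanβl)/(Z_0 + jZ_L·tanβl)
     = 75·(221 − j72.4)/(75 − j213)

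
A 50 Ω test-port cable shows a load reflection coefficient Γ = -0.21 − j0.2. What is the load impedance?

Z_L ≈ 30.4 − j13.3 Ω

Z_L = Z_0·(1 + Γ)/(1 − Γ) = 50·(0.79 − j0.2)/(1.21 + j0.2)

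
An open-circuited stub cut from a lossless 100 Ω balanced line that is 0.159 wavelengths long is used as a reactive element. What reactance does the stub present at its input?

X_in ≈ -64.3 Ω (capacitive)

βl = 2π × 0.159 = 57.2°
tan(βl) = 1.55
For an open-circuited stub, Z_in = −jZ_0·cot(βl) = −jZ_0/tan(βl)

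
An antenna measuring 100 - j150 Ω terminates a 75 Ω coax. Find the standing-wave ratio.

VSWR ≈ 4.88

Γ = (Z_L − Z_0)/(Z_L + Z_0) = (25 − j150)/(175 − j150)
|Γ| = 152/230 = 0.66
VSWR = (1 + |Γ|)/(1 − |Γ|) = 1.66/0.34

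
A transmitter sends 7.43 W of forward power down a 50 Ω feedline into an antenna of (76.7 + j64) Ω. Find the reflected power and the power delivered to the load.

|Γ| = |(26.7 + j64)/(126.7 + j64)| = 0.489
|Γ|² = 0.239
P_refl = |Γ|²·P_inc = 1.77 W, P_del = (1 − |Γ|²)·P_inc = 5.66 W

P_reflected ≈ 1.77 W; P_delivered ≈ 5.66 W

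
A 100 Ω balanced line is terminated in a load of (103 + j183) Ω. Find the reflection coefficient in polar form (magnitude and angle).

Γ ≈ 0.67 ∠ 47°

Γ = (Z_L − Z_0)/(Z_L + Z_0) = (3 + j183)/(203 + j183)
|Γ| = 183/273 = 0.67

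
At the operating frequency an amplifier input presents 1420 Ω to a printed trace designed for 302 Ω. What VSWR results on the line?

Γ = (1420 − 302)/(1420 + 302) = 0.649
VSWR = (1 + 0.649)/(1 − 0.649)

VSWR ≈ 4.7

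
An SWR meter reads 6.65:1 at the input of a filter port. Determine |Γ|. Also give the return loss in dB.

|Γ| = (S − 1)/(S + 1) = (6.65 − 1)/(6.65 + 1) = 5.65/7.65
RL = −20·log₁₀|Γ| = −20·log₁₀(0.739)

|Γ| ≈ 0.739; return loss ≈ 2.63 dB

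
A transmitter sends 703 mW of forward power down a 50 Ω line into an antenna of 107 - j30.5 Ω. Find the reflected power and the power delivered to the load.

|Γ| = |(57 − j30.5)/(157 − j30.5)| = 0.404
|Γ|² = 0.163
P_refl = |Γ|²·P_inc = 115 mW, P_del = (1 − |Γ|²)·P_inc = 588 mW

P_reflected ≈ 115 mW; P_delivered ≈ 588 mW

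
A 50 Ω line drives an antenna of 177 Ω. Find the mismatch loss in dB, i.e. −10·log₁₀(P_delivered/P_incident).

Γ = (177 − 50)/(177 + 50) = 0.559
|Γ|² = 0.313, so P_del/P_inc = 1 − |Γ|² = 0.687
ML = −10·log₁₀(1 − |Γ|²)

mismatch loss ≈ 1.63 dB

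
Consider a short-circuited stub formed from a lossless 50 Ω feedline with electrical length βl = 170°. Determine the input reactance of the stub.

tan(βl) = -0.176
For a short-circuited stub, Z_in = jZ_0·tan(βl)

X_in ≈ -8.82 Ω (capacitive)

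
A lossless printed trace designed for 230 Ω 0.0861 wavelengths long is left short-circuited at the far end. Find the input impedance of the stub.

βl = 2π × 0.0861 = 31°
tan(βl) = 0.601
For a short-circuited stub, Z_in = jZ_0·tan(βl)

Z_in ≈ +j138 Ω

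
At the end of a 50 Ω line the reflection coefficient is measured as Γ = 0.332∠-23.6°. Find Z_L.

Z_L ≈ 88.7 − j26.5 Ω

Z_L = Z_0·(1 + Γ)/(1 − Γ) = 50·(1.3 − j0.133)/(0.696 + j0.133)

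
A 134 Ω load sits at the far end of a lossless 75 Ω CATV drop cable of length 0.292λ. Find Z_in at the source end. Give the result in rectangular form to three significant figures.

βl = 2π × 0.292 = 105°
tan(βl) = tan(105°) = -3.7
Z_in = Z_0·(Z_L + jZ_0·tanβl)/(Z_0 + jZ_L·tanβl)
     = 75·(134 − j278)/(75 − j496)

Z_in ≈ 44 + j13.6 Ω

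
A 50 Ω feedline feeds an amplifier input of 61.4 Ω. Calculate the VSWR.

VSWR ≈ 1.23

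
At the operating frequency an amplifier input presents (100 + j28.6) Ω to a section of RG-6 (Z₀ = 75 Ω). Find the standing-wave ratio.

Γ = (Z_L − Z_0)/(Z_L + Z_0) = (25 + j28.6)/(175 + j28.6)
|Γ| = 38/177 = 0.214
VSWR = (1 + |Γ|)/(1 − |Γ|) = 1.21/0.786

VSWR ≈ 1.55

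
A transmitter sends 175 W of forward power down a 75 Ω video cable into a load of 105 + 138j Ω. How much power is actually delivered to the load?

|Γ| = |(30 + j138)/(180 + j138)| = 0.623
|Γ|² = 0.388
P_refl = |Γ|²·P_inc = 67.8 W, P_del = (1 − |Γ|²)·P_inc = 107 W

P_delivered ≈ 107 W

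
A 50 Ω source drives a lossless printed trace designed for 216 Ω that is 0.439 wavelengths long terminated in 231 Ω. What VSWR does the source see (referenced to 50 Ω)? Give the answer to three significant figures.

βl = 2π × 0.439 = 158°
tan(βl) = -0.403
Z_in = Z_0·(Z_L + jZ_0·tanβl)/(Z_0 + jZ_L·tanβl) = 226 + j10.6 Ω
Γ_s = (Z_in − Z_s)/(Z_in + Z_s) = (176 + j10.6)/(276 + j10.6), |Γ_s| = 0.639
VSWR = (1 + |Γ_s|)/(1 − |Γ_s|)

VSWR ≈ 4.54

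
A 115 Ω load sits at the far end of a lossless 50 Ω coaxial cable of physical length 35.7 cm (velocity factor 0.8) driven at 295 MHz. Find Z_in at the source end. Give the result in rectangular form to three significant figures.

λ = v/f = 0.8·c / 295 MHz = 0.814 m
βl = 2π·l/λ = 2π × 0.439 = 158°
tan(βl) = tan(158°) = -0.405
Z_in = Z_0·(Z_L + jZ_0·tanβl)/(Z_0 + jZ_L·tanβl)
     = 50·(115 − j20.2)/(50 − j46.5)

Z_in ≈ 71.7 + j46.5 Ω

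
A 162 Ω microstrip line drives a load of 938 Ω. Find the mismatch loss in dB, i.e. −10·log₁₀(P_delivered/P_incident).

mismatch loss ≈ 2.99 dB

Γ = (938 − 162)/(938 + 162) = 0.705
|Γ|² = 0.498, so P_del/P_inc = 1 − |Γ|² = 0.502
ML = −10·log₁₀(1 − |Γ|²)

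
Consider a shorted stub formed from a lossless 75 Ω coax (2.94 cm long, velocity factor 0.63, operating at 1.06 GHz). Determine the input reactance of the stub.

λ = v/f = 0.63·c / 1.06 GHz = 0.178 m
βl = 2π·l/λ = 2π × 0.165 = 59.4°
tan(βl) = 1.69
For a shorted stub, Z_in = jZ_0·tan(βl)

X_in ≈ 127 Ω (inductive)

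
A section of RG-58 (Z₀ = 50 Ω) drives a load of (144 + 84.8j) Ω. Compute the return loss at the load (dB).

Γ = (94 + j84.8)/(194 + j84.8), |Γ| = 0.598
RL = −20·log₁₀|Γ| = −20·log₁₀(0.598)

RL ≈ 4.47 dB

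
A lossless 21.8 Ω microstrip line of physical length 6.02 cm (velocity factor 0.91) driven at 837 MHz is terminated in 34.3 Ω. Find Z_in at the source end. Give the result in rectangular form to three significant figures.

λ = v/f = 0.91·c / 837 MHz = 0.326 m
βl = 2π·l/λ = 2π × 0.185 = 66.4°
tan(βl) = tan(66.4°) = 2.29
Z_in = Z_0·(Z_L + jZ_0·tanβl)/(Z_0 + jZ_L·tanβl)
     = 21.8·(34.3 + j50)/(21.8 + j78.7)

Z_in ≈ 15.3 − j5.26 Ω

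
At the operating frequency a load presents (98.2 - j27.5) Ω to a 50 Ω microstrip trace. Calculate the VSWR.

VSWR ≈ 2.17

Γ = (Z_L − Z_0)/(Z_L + Z_0) = (48.2 − j27.5)/(148.2 − j27.5)
|Γ| = 55.5/151 = 0.368
VSWR = (1 + |Γ|)/(1 − |Γ|) = 1.37/0.632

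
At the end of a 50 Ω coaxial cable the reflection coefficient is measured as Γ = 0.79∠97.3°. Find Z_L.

Z_L ≈ 10.3 + j42.9 Ω

Z_L = Z_0·(1 + Γ)/(1 − Γ) = 50·(0.9 + j0.784)/(1.1 − j0.784)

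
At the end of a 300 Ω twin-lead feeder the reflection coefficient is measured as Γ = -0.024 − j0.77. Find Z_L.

Z_L ≈ 74.3 − j281 Ω

Z_L = Z_0·(1 + Γ)/(1 − Γ) = 300·(0.976 − j0.77)/(1.02 + j0.77)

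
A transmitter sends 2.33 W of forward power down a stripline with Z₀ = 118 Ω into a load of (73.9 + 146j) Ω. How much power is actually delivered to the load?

|Γ| = |(-44.1 + j146)/(191.9 + j146)| = 0.633
|Γ|² = 0.4
P_refl = |Γ|²·P_inc = 0.932 W, P_del = (1 − |Γ|²)·P_inc = 1.4 W

P_delivered ≈ 1.4 W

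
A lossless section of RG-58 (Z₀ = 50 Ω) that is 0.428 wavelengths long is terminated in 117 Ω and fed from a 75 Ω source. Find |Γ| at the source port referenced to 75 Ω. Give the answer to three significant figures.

βl = 2π × 0.428 = 154°
tan(βl) = -0.486
Z_in = Z_0·(Z_L + jZ_0·tanβl)/(Z_0 + jZ_L·tanβl) = 63.1 + j47.4 Ω
Γ_s = (Z_in − Z_s)/(Z_in + Z_s) = (-11.9 + j47.4)/(138 + j47.4), |Γ_s| = 0.335

|Γ| ≈ 0.335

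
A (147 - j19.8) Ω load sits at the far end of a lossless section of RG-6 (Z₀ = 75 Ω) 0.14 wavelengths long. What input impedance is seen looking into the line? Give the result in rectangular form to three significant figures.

Z_in ≈ 49.2 − j34.7 Ω

βl = 2π × 0.14 = 50.4°
tan(βl) = tan(50.4°) = 1.21
Z_in = Z_0·(Z_L + jZ_0·tanβl)/(Z_0 + jZ_L·tanβl)
     = 75·(147 + j70.9)/(98.9 + j178)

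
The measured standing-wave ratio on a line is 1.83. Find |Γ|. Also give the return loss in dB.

|Γ| ≈ 0.293; return loss ≈ 10.7 dB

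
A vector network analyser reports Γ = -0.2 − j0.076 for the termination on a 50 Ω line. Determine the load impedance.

Z_L = Z_0·(1 + Γ)/(1 − Γ) = 50·(0.8 − j0.076)/(1.2 + j0.076)

Z_L ≈ 33 − j5.26 Ω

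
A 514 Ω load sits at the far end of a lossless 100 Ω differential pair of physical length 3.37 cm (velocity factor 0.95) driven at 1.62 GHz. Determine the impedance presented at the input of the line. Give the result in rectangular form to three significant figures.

λ = v/f = 0.95·c / 1.62 GHz = 0.176 m
βl = 2π·l/λ = 2π × 0.192 = 69°
tan(βl) = tan(69°) = 2.6
Z_in = Z_0·(Z_L + jZ_0·tanβl)/(Z_0 + jZ_L·tanβl)
     = 100·(514 + j260)/(100 + j1340)

Z_in ≈ 22.2 − j36.8 Ω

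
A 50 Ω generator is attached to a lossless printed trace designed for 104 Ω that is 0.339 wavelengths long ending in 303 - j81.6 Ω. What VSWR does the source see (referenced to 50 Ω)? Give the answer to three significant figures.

VSWR ≈ 3.58

βl = 2π × 0.339 = 122°
tan(βl) = -1.6
Z_in = Z_0·(Z_L + jZ_0·tanβl)/(Z_0 + jZ_L·tanβl) = 49.5 + j67.8 Ω
Γ_s = (Z_in − Z_s)/(Z_in + Z_s) = (-0.469 + j67.8)/(99.5 + j67.8), |Γ_s| = 0.563
VSWR = (1 + |Γ_s|)/(1 − |Γ_s|)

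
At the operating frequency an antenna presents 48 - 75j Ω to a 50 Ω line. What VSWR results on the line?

VSWR ≈ 4.1

Γ = (Z_L − Z_0)/(Z_L + Z_0) = (-2 − j75)/(98 − j75)
|Γ| = 75/123 = 0.608
VSWR = (1 + |Γ|)/(1 − |Γ|) = 1.61/0.392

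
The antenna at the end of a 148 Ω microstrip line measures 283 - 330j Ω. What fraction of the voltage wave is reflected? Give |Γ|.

|Γ| ≈ 0.657

Γ = (Z_L − Z_0)/(Z_L + Z_0) = (135 − j330)/(431 − j330)
|Γ| = 357/543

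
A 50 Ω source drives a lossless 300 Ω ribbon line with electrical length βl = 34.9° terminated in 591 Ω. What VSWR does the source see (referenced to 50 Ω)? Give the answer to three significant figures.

tan(βl) = 0.698
Z_in = Z_0·(Z_L + jZ_0·tanβl)/(Z_0 + jZ_L·tanβl) = 304 − j209 Ω
Γ_s = (Z_in − Z_s)/(Z_in + Z_s) = (254 − j209)/(354 − j209), |Γ_s| = 0.8
VSWR = (1 + |Γ_s|)/(1 − |Γ_s|)

VSWR ≈ 9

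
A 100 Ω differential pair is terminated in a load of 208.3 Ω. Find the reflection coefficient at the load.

Γ = 0.351

Γ = (Z_L − Z_0)/(Z_L + Z_0) = (208.3 − 100)/(208.3 + 100) = 108.3/308.3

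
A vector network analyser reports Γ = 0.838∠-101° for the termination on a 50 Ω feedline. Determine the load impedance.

Z_L ≈ 7.36 − j40.7 Ω

Z_L = Z_0·(1 + Γ)/(1 − Γ) = 50·(0.84 − j0.823)/(1.16 + j0.823)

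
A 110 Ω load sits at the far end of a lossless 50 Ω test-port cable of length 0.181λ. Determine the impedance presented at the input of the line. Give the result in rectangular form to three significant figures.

βl = 2π × 0.181 = 65.2°
tan(βl) = tan(65.2°) = 2.16
Z_in = Z_0·(Z_L + jZ_0·tanβl)/(Z_0 + jZ_L·tanβl)
     = 50·(110 + j108)/(50 + j238)

Z_in ≈ 26.4 − j17.6 Ω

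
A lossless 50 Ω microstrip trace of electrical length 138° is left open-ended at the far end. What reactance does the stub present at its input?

tan(βl) = -0.9
For an open-ended stub, Z_in = −jZ_0·cot(βl) = −jZ_0/tan(βl)

X_in ≈ 55.5 Ω (inductive)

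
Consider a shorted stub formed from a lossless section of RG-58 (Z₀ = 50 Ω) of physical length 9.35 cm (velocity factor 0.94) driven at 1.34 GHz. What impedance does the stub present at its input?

λ = v/f = 0.94·c / 1.34 GHz = 0.21 m
βl = 2π·l/λ = 2π × 0.444 = 160°
tan(βl) = -0.365
For a shorted stub, Z_in = jZ_0·tan(βl)

Z_in ≈ −j18.3 Ω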